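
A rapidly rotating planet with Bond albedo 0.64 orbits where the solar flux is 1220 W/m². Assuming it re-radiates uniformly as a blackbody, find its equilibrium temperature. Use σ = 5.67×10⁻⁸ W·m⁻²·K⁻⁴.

T ≈ 210 K

Power absorbed = (1−a)S·πR²; power emitted = 4πR²σT⁴. Equating and cancelling πR²:
T = ((1−a)S / 4σ)^(1/4) = (439 / (4 × 5.67×10⁻⁸))^(1/4) = (1.94×10^9)^(1/4).
T = 210 K.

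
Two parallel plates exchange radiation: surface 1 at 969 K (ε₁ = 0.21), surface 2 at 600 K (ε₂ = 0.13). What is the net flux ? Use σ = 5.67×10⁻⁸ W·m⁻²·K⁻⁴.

For two large parallel gray plates, q = σ(T₁⁴ − T₂⁴) / (1/ε₁ + 1/ε₂ − 1).
1/ε₁ + 1/ε₂ − 1 = 1/0.21 + 1/0.13 − 1 = 11.45.
T₁⁴ − T₂⁴ = 8.82×10^11 − 1.30×10^11 = 7.52×10^11 K⁴.
q = 5.67×10⁻⁸ × 7.52×10^11 / 11.45 = 3720 W/m².

q ≈ 3720 W/m²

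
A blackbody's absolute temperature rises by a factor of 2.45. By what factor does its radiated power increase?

factor ≈ 36.0

P ∝ T⁴, so the power scales as (2.45)⁴ = 36.0.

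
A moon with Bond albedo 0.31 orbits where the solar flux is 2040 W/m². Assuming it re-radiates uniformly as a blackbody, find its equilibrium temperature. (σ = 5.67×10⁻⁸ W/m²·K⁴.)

T ≈ 281 K

Power absorbed = (1−a)S·πR²; power emitted = 4πR²σT⁴. Equating and cancelling πR²:
T = ((1−a)S / 4σ)^(1/4) = (1410 / (4 × 5.67×10⁻⁸))^(1/4) = (6.21×10^9)^(1/4).
T = 281 K.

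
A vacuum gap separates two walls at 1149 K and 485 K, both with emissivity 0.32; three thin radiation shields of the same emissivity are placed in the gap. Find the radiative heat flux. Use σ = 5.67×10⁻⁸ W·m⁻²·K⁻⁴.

Each of the 4 gaps contributes resistance (2/ε − 1) = 2/0.32 − 1 = 5.250; total = 21.00.
q = σ(T₁⁴ − T₂⁴) / 21.00 = 5.67×10⁻⁸ × 1.69×10^12 / 21.00 = 4560 W/m².

q ≈ 4560 W/m²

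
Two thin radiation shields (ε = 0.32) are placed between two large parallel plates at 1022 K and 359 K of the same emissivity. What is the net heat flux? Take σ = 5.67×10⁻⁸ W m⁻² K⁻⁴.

Each of the 3 gaps contributes resistance (2/ε − 1) = 2/0.32 − 1 = 5.250; total = 15.75.
q = σ(T₁⁴ − T₂⁴) / 15.75 = 5.67×10⁻⁸ × 1.07×10^12 / 15.75 = 3870 W/m².

q ≈ 3870 W/m²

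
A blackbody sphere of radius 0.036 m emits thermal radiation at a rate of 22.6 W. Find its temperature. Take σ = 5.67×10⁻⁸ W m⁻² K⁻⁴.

T ≈ 396 K

A = 4πr² = 4π × (0.036)² = 0.0163 m².
From P = σAT⁴, T = (P / σA)^(1/4) = (22.6 / (5.67×10⁻⁸ × 0.0163))^(1/4).
T = (2.45×10^10)^(1/4) = 396 K.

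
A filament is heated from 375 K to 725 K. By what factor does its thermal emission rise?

ratio ≈ 14.0

P ∝ T⁴, so the ratio is (725/375)⁴ = (1.933)⁴ = 14.0.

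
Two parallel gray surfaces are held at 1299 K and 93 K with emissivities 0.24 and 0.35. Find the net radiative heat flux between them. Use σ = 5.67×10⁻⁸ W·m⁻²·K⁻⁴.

For two large parallel gray plates, q = σ(T₁⁴ − T₂⁴) / (1/ε₁ + 1/ε₂ − 1).
1/ε₁ + 1/ε₂ − 1 = 1/0.24 + 1/0.35 − 1 = 6.024.
T₁⁴ − T₂⁴ = 2.85×10^12 − 7.48×10^7 = 2.85×10^12 K⁴.
q = 5.67×10⁻⁸ × 2.85×10^12 / 6.024 = 26800 W/m².

q ≈ 26800 W/m²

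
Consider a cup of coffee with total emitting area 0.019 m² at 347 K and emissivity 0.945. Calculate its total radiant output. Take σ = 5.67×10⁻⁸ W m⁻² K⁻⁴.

Stefan–Boltzmann: P = εσAT⁴ = 0.945 × 5.67×10⁻⁸ × 0.0190 × (347)⁴ = 0.945 × 5.67×10⁻⁸ × 0.0190 × 1.45×10^10.
P = 14.8 W.

P ≈ 14.8 W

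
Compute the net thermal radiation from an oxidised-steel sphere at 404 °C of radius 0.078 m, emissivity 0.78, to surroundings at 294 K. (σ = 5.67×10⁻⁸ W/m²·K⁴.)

A = 4πr² = 4π × (0.078)² = 0.0765 m².
Convert: 404 °C = 677 K.
Q = εσA(T⁴ − T_s⁴). T⁴ − T_s⁴ = (677)⁴ − (294)⁴ = 2.10×10^11 − 7.47×10^9 = 2.03×10^11 K⁴.
Q = 0.78 × 5.67×10⁻⁸ × 0.0765 × 2.03×10^11 = 685 W.

Q ≈ 685 W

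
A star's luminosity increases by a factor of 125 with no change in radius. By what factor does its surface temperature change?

P ∝ T⁴ ⇒ T ∝ P^(1/4), so T scales by (125)^(1/4) = 3.34.

factor ≈ 3.34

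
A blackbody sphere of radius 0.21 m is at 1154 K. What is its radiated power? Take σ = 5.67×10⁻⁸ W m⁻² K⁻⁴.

A = 4πr² = 4π × (0.21)² = 0.554 m².
P = σAT⁴ = 5.67×10⁻⁸ × 0.554 × (1154)⁴ = 5.67×10⁻⁸ × 0.554 × 1.77×10^12.
P = 55700 W.

P ≈ 55700 W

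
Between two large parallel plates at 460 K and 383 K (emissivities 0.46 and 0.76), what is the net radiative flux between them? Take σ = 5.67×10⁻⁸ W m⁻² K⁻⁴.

For two large parallel gray plates, q = σ(T₁⁴ − T₂⁴) / (1/ε₁ + 1/ε₂ − 1).
1/ε₁ + 1/ε₂ − 1 = 1/0.46 + 1/0.76 − 1 = 2.490.
T₁⁴ − T₂⁴ = 4.48×10^10 − 2.15×10^10 = 2.33×10^10 K⁴.
q = 5.67×10⁻⁸ × 2.33×10^10 / 2.490 = 530 W/m².

q ≈ 530 W/m²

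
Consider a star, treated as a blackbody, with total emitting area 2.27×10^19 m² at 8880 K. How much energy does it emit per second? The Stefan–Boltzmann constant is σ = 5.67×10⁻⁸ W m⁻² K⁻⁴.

P = σAT⁴ = 5.67×10⁻⁸ × 2.27×10^19 × (8880)⁴ = 5.67×10⁻⁸ × 2.27×10^19 × 6.22×10^15.
P = 8.00×10^27 W.

P ≈ 8.00×10^27 W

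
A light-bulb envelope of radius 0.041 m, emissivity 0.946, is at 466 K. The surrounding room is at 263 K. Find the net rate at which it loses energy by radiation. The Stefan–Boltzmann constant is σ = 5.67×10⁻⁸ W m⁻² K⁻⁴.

A = 4πr² = 4π × (0.041)² = 0.0211 m².
Q = εσA(T⁴ − T_s⁴). T⁴ − T_s⁴ = (466)⁴ − (263)⁴ = 4.72×10^10 − 4.78×10^9 = 4.24×10^10 K⁴.
Q = 0.946 × 5.67×10⁻⁸ × 0.0211 × 4.24×10^10 = 48.0 W.

Q ≈ 48.0 W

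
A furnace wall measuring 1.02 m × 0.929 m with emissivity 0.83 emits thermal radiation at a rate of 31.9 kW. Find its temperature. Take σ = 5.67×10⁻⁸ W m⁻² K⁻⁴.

T ≈ 920 K

A = 1.02 × 0.929 = 0.948 m².
From P = εσAT⁴, T = (P / εσA)^(1/4) = (31900 / (0.83 × 5.67×10⁻⁸ × 0.948))^(1/4).
T = (7.15×10^11)^(1/4) = 920 K.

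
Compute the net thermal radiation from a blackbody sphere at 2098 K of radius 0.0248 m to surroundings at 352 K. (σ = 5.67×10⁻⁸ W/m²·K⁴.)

A = 4πr² = 4π × (0.0248)² = 7.73×10^-3 m².
Q = σA(T⁴ − T_s⁴). T⁴ − T_s⁴ = (2098)⁴ − (352)⁴ = 1.94×10^13 − 1.54×10^10 = 1.94×10^13 K⁴.
Q = 5.67×10⁻⁸ × 7.73×10^-3 × 1.94×10^13 = 8480 W.

Q ≈ 8480 W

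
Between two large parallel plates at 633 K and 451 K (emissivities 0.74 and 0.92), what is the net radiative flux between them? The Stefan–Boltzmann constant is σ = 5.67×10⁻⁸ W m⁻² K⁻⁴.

q ≈ 4700 W/m²

For two large parallel gray plates, q = σ(T₁⁴ − T₂⁴) / (1/ε₁ + 1/ε₂ − 1).
1/ε₁ + 1/ε₂ − 1 = 1/0.74 + 1/0.92 − 1 = 1.438.
T₁⁴ − T₂⁴ = 1.61×10^11 − 4.14×10^10 = 1.19×10^11 K⁴.
q = 5.67×10⁻⁸ × 1.19×10^11 / 1.438 = 4700 W/m².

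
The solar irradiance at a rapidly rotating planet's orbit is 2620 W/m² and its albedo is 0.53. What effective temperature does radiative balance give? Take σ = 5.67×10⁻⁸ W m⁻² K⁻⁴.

T ≈ 271 K

Power absorbed = (1−a)S·πR²; power emitted = 4πR²σT⁴. Equating and cancelling πR²:
T = ((1−a)S / 4σ)^(1/4) = (1230 / (4 × 5.67×10⁻⁸))^(1/4) = (5.43×10^9)^(1/4).
T = 271 K.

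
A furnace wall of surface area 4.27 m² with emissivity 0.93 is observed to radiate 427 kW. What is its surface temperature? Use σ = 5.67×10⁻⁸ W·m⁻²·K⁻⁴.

From P = εσAT⁴, T = (P / εσA)^(1/4) = (4.27×10^5 / (0.93 × 5.67×10⁻⁸ × 4.27))^(1/4).
T = (1.90×10^12)^(1/4) = 1170 K.

T ≈ 1170 K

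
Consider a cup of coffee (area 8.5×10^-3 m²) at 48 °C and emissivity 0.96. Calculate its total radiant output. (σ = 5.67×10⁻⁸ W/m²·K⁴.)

P ≈ 4.91 W

48 °C = 321 K.
P = εσAT⁴ = 0.96 × 5.67×10⁻⁸ × 8.50×10^-3 × (321)⁴ = 0.96 × 5.67×10⁻⁸ × 8.50×10^-3 × 1.06×10^10.
P = 4.91 W.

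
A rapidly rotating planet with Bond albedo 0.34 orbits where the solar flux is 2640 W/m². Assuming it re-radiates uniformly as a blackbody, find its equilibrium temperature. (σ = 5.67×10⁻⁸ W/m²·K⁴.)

T ≈ 296 K

Power absorbed = (1−a)S·πR²; power emitted = 4πR²σT⁴. Equating and cancelling πR²:
T = ((1−a)S / 4σ)^(1/4) = (1740 / (4 × 5.67×10⁻⁸))^(1/4) = (7.68×10^9)^(1/4).
T = 296 K.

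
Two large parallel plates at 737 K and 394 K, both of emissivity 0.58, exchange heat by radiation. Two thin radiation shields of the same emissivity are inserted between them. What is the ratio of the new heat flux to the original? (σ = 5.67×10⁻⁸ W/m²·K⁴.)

ratio ≈ 0.333

With N identical shields there are N+1 = 3 gaps in series, each with the same radiative resistance, so the flux falls to 1/(N+1) of its unshielded value.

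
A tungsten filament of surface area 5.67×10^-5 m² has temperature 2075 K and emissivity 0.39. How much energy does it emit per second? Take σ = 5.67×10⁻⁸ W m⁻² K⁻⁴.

P ≈ 23.2 W

Stefan–Boltzmann: P = εσAT⁴ = 0.39 × 5.67×10⁻⁸ × 5.67×10^-5 × (2075)⁴ = 0.39 × 5.67×10⁻⁸ × 5.67×10^-5 × 1.85×10^13.
P = 23.2 W.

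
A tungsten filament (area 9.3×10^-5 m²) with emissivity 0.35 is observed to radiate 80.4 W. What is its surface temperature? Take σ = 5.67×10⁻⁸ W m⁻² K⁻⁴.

From P = εσAT⁴, T = (P / εσA)^(1/4) = (80.4 / (0.35 × 5.67×10⁻⁸ × 9.30×10^-5))^(1/4).
T = (4.36×10^13)^(1/4) = 2570 K.

T ≈ 2570 K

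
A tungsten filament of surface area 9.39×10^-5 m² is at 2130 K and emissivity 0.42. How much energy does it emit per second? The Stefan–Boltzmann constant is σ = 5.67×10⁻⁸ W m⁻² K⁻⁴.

Stefan–Boltzmann: P = εσAT⁴ = 0.42 × 5.67×10⁻⁸ × 9.39×10^-5 × (2130)⁴ = 0.42 × 5.67×10⁻⁸ × 9.39×10^-5 × 2.06×10^13.
P = 46.0 W.

P ≈ 46.0 W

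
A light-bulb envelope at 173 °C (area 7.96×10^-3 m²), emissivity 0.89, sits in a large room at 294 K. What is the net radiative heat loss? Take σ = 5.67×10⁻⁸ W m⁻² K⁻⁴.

Q ≈ 12.9 W

Convert: 173 °C = 446 K.
Q = εσA(T⁴ − T_s⁴). T⁴ − T_s⁴ = (446)⁴ − (294)⁴ = 3.96×10^10 − 7.47×10^9 = 3.21×10^10 K⁴.
Q = 0.89 × 5.67×10⁻⁸ × 7.96×10^-3 × 3.21×10^10 = 12.9 W.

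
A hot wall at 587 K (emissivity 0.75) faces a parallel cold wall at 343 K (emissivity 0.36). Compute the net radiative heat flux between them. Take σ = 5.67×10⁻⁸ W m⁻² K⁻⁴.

For two large parallel gray plates, q = σ(T₁⁴ − T₂⁴) / (1/ε₁ + 1/ε₂ − 1).
1/ε₁ + 1/ε₂ − 1 = 1/0.75 + 1/0.36 − 1 = 3.111.
T₁⁴ − T₂⁴ = 1.19×10^11 − 1.38×10^10 = 1.05×10^11 K⁴.
q = 5.67×10⁻⁸ × 1.05×10^11 / 3.111 = 1910 W/m².

q ≈ 1910 W/m²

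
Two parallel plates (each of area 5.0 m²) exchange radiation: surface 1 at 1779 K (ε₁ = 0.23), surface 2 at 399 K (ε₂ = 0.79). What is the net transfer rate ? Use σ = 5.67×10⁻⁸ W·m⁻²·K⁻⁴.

For two large parallel gray plates, q = σ(T₁⁴ − T₂⁴) / (1/ε₁ + 1/ε₂ − 1).
1/ε₁ + 1/ε₂ − 1 = 1/0.23 + 1/0.79 − 1 = 4.614.
T₁⁴ − T₂⁴ = 1.00×10^13 − 2.53×10^10 = 9.99×10^12 K⁴.
q = 5.67×10⁻⁸ × 9.99×10^12 / 4.614 = 1.23×10^5 W/m².
Q = q·A = 1.23×10^5 × 5.0 = 6.14×10^5 W.

Q ≈ 6.14×10^5 W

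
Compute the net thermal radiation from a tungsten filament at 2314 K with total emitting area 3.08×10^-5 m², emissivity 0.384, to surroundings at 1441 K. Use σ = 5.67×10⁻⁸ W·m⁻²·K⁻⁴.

Q ≈ 16.3 W

Q = εσA(T⁴ − T_s⁴). T⁴ − T_s⁴ = (2314)⁴ − (1441)⁴ = 2.87×10^13 − 4.31×10^12 = 2.44×10^13 K⁴.
Q = 0.384 × 5.67×10⁻⁸ × 3.08×10^-5 × 2.44×10^13 = 16.3 W.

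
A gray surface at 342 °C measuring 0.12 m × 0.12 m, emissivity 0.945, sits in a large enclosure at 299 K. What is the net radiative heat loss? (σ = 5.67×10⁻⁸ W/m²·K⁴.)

Q ≈ 104 W

A = 0.12 × 0.12 = 0.0144 m².
Convert: 342 °C = 615 K.
Q = εσA(T⁴ − T_s⁴). T⁴ − T_s⁴ = (615)⁴ − (299)⁴ = 1.43×10^11 − 7.99×10^9 = 1.35×10^11 K⁴.
Q = 0.945 × 5.67×10⁻⁸ × 0.0144 × 1.35×10^11 = 104 W.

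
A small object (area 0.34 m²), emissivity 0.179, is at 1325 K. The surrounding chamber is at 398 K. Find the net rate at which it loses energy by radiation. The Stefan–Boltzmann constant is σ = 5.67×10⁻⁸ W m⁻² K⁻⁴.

Q = εσA(T⁴ − T_s⁴). T⁴ − T_s⁴ = (1325)⁴ − (398)⁴ = 3.08×10^12 − 2.51×10^10 = 3.06×10^12 K⁴.
Q = 0.179 × 5.67×10⁻⁸ × 0.340 × 3.06×10^12 = 10500 W.

Q ≈ 10500 W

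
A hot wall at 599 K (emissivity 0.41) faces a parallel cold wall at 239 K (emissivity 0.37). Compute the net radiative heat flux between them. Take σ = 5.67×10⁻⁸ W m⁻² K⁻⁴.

For two large parallel gray plates, q = σ(T₁⁴ − T₂⁴) / (1/ε₁ + 1/ε₂ − 1).
1/ε₁ + 1/ε₂ − 1 = 1/0.41 + 1/0.37 − 1 = 4.142.
T₁⁴ − T₂⁴ = 1.29×10^11 − 3.26×10^9 = 1.25×10^11 K⁴.
q = 5.67×10⁻⁸ × 1.25×10^11 / 4.142 = 1720 W/m².

q ≈ 1720 W/m²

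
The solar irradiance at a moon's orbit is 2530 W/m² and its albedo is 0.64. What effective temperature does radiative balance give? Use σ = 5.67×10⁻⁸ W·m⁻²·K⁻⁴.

Power absorbed = (1−a)S·πR²; power emitted = 4πR²σT⁴. Equating and cancelling πR²:
T = ((1−a)S / 4σ)^(1/4) = (911 / (4 × 5.67×10⁻⁸))^(1/4) = (4.02×10^9)^(1/4).
T = 252 K.

T ≈ 252 K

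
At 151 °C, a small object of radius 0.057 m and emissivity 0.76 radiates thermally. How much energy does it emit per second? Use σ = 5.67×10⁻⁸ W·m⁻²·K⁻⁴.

A = 4πr² = 4π × (0.057)² = 0.0408 m².
151 °C = 424 K.
P = εσAT⁴ = 0.76 × 5.67×10⁻⁸ × 0.0408 × (424)⁴ = 0.76 × 5.67×10⁻⁸ × 0.0408 × 3.23×10^10.
P = 56.9 W.

P ≈ 56.9 W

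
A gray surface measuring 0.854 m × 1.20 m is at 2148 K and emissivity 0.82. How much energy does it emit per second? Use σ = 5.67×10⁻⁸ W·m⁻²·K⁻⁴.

A = 0.854 × 1.20 = 1.02 m².
P = εσAT⁴ = 0.82 × 5.67×10⁻⁸ × 1.02 × (2148)⁴ = 0.82 × 5.67×10⁻⁸ × 1.02 × 2.13×10^13.
P = 1.01×10^6 W.

P ≈ 1.01×10^6 W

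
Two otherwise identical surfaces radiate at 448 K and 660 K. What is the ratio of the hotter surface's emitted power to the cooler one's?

ratio ≈ 4.71

P ∝ T⁴, so the ratio is (660/448)⁴ = (1.473)⁴ = 4.71.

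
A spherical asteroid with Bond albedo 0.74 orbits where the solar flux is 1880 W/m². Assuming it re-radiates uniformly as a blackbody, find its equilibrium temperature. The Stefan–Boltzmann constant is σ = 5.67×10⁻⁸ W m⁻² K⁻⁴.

Power absorbed = (1−a)S·πR²; power emitted = 4πR²σT⁴. Equating and cancelling πR²:
T = ((1−a)S / 4σ)^(1/4) = (489 / (4 × 5.67×10⁻⁸))^(1/4) = (2.16×10^9)^(1/4).
T = 215 K.

T ≈ 215 K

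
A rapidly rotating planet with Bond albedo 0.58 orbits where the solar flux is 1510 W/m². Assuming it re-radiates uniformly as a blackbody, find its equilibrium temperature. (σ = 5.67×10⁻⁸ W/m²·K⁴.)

Power absorbed = (1−a)S·πR²; power emitted = 4πR²σT⁴. Equating and cancelling πR²:
T = ((1−a)S / 4σ)^(1/4) = (634 / (4 × 5.67×10⁻⁸))^(1/4) = (2.80×10^9)^(1/4).
T = 230 K.

T ≈ 230 K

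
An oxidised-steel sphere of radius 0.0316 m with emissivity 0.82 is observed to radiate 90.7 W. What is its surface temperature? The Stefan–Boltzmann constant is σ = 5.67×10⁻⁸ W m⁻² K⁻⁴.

A = 4πr² = 4π × (0.0316)² = 0.0125 m².
From P = εσAT⁴, T = (P / εσA)^(1/4) = (90.7 / (0.82 × 5.67×10⁻⁸ × 0.0125))^(1/4).
T = (1.55×10^11)^(1/4) = 628 K.

T ≈ 628 K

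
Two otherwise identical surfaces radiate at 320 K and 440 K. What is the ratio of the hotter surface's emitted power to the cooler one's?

P ∝ T⁴, so the ratio is (440/320)⁴ = (1.375)⁴ = 3.57.

ratio ≈ 3.57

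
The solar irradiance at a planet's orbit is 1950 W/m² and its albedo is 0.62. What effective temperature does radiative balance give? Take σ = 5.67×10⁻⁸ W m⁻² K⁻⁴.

Power absorbed = (1−a)S·πR²; power emitted = 4πR²σT⁴. Equating and cancelling πR²:
T = ((1−a)S / 4σ)^(1/4) = (741 / (4 × 5.67×10⁻⁸))^(1/4) = (3.27×10^9)^(1/4).
T = 239 K.

T ≈ 239 K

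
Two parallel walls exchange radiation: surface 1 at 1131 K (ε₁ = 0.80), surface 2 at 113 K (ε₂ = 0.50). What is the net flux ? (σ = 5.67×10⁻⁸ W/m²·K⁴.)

For two large parallel gray plates, q = σ(T₁⁴ − T₂⁴) / (1/ε₁ + 1/ε₂ − 1).
1/ε₁ + 1/ε₂ − 1 = 1/0.80 + 1/0.50 − 1 = 2.250.
T₁⁴ − T₂⁴ = 1.64×10^12 − 1.63×10^8 = 1.64×10^12 K⁴.
q = 5.67×10⁻⁸ × 1.64×10^12 / 2.250 = 41200 W/m².

q ≈ 41200 W/m²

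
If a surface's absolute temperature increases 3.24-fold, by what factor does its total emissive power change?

factor ≈ 110

P ∝ T⁴, so the power scales as (3.24)⁴ = 110.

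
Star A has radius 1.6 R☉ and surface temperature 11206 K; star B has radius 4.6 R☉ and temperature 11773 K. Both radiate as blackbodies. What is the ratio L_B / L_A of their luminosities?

L_B/L_A ≈ 10.1

L = 4πR²σT⁴ ∝ R²T⁴, so L_B/L_A = (4.6/1.6)² × (11773/11206)⁴ = 8.27 × 1.22 = 10.1.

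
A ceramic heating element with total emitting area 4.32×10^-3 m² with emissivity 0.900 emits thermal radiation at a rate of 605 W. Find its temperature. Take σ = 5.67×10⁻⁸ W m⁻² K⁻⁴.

T ≈ 1290 K

From P = εσAT⁴, T = (P / εσA)^(1/4) = (605 / (0.900 × 5.67×10⁻⁸ × 4.32×10^-3))^(1/4).
T = (2.74×10^12)^(1/4) = 1290 K.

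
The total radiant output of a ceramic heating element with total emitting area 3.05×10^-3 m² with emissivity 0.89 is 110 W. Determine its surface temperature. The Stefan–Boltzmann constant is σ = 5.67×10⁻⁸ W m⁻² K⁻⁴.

From P = εσAT⁴, T = (P / εσA)^(1/4) = (110 / (0.89 × 5.67×10⁻⁸ × 3.05×10^-3))^(1/4).
T = (7.15×10^11)^(1/4) = 919 K.

T ≈ 919 K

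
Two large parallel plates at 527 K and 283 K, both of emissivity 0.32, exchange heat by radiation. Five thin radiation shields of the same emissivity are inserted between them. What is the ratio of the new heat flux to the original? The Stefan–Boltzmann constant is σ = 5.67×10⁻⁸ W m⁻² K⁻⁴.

With N identical shields there are N+1 = 6 gaps in series, each with the same radiative resistance, so the flux falls to 1/(N+1) of its unshielded value.

ratio ≈ 0.167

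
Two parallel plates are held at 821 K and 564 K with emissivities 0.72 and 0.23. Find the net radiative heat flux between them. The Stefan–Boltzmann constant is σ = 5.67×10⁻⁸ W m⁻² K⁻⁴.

q ≈ 4230 W/m²

For two large parallel gray plates, q = σ(T₁⁴ − T₂⁴) / (1/ε₁ + 1/ε₂ − 1).
1/ε₁ + 1/ε₂ − 1 = 1/0.72 + 1/0.23 − 1 = 4.737.
T₁⁴ − T₂⁴ = 4.54×10^11 − 1.01×10^11 = 3.53×10^11 K⁴.
q = 5.67×10⁻⁸ × 3.53×10^11 / 4.737 = 4230 W/m².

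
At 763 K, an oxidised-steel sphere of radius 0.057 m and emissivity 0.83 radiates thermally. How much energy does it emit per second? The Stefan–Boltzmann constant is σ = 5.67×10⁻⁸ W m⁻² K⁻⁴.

A = 4πr² = 4π × (0.057)² = 0.0408 m².
Stefan–Boltzmann: P = εσAT⁴ = 0.83 × 5.67×10⁻⁸ × 0.0408 × (763)⁴ = 0.83 × 5.67×10⁻⁸ × 0.0408 × 3.39×10^11.
P = 651 W.

P ≈ 651 W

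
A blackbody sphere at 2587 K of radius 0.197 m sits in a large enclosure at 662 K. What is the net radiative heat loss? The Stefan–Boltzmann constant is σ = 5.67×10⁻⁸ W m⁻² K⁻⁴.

Q ≈ 1.23×10^6 W

A = 4πr² = 4π × (0.197)² = 0.488 m².
Q = σA(T⁴ − T_s⁴). T⁴ − T_s⁴ = (2587)⁴ − (662)⁴ = 4.48×10^13 − 1.92×10^11 = 4.46×10^13 K⁴.
Q = 5.67×10⁻⁸ × 0.488 × 4.46×10^13 = 1.23×10^6 W.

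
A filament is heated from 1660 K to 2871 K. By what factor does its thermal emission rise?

ratio ≈ 8.95

P ∝ T⁴, so the ratio is (2871/1660)⁴ = (1.730)⁴ = 8.95.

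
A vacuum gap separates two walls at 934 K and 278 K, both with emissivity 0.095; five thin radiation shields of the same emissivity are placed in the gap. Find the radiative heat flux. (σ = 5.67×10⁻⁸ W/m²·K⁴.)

q ≈ 356 W/m²

Each of the 6 gaps contributes resistance (2/ε − 1) = 2/0.095 − 1 = 20.05; total = 120.3.
q = σ(T₁⁴ − T₂⁴) / 120.3 = 5.67×10⁻⁸ × 7.55×10^11 / 120.3 = 356 W/m².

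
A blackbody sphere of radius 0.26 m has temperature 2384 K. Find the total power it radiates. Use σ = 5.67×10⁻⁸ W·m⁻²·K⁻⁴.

P ≈ 1.56×10^6 W

A = 4πr² = 4π × (0.26)² = 0.849 m².
P = σAT⁴ = 5.67×10⁻⁸ × 0.849 × (2384)⁴ = 5.67×10⁻⁸ × 0.849 × 3.23×10^13.
P = 1.56×10^6 W.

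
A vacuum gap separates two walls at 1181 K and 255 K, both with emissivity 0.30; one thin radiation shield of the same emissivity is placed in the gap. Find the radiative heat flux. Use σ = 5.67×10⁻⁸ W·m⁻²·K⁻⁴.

q ≈ 9710 W/m²

Each of the 2 gaps contributes resistance (2/ε − 1) = 2/0.30 − 1 = 5.667; total = 11.33.
q = σ(T₁⁴ − T₂⁴) / 11.33 = 5.67×10⁻⁸ × 1.94×10^12 / 11.33 = 9710 W/m².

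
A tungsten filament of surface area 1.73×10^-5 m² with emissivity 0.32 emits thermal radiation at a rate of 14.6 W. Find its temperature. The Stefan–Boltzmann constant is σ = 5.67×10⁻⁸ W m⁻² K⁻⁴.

T ≈ 2610 K

From P = εσAT⁴, T = (P / εσA)^(1/4) = (14.6 / (0.32 × 5.67×10⁻⁸ × 1.73×10^-5))^(1/4).
T = (4.65×10^13)^(1/4) = 2610 K.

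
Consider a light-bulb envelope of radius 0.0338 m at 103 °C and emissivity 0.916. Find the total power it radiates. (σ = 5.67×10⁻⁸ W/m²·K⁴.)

P ≈ 14.9 W

A = 4πr² = 4π × (0.0338)² = 0.0144 m².
103 °C = 376 K.
Stefan–Boltzmann: P = εσAT⁴ = 0.916 × 5.67×10⁻⁸ × 0.0144 × (376)⁴ = 0.916 × 5.67×10⁻⁸ × 0.0144 × 2.00×10^10.
P = 14.9 W.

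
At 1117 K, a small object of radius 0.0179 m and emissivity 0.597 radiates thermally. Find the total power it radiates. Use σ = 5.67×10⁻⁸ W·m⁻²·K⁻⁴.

A = 4πr² = 4π × (0.0179)² = 4.03×10^-3 m².
P = εσAT⁴ = 0.597 × 5.67×10⁻⁸ × 4.03×10^-3 × (1117)⁴ = 0.597 × 5.67×10⁻⁸ × 4.03×10^-3 × 1.56×10^12.
P = 212 W.

P ≈ 212 W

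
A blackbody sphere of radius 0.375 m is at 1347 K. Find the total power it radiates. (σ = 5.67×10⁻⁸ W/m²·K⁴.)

P ≈ 3.30×10^5 W

A = 4πr² = 4π × (0.375)² = 1.77 m².
P = σAT⁴ = 5.67×10⁻⁸ × 1.77 × (1347)⁴ = 5.67×10⁻⁸ × 1.77 × 3.29×10^12.
P = 3.30×10^5 W.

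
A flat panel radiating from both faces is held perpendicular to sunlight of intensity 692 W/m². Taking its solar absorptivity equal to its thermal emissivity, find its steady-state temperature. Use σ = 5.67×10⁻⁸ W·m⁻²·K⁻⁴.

T ≈ 279 K

Absorbed flux αS = emitted flux 2εσT⁴ per unit area; with α = ε this gives T = (S/2σ)^(1/4).
T = (692 / (2 × 5.67×10⁻⁸))^(1/4) = (6.10×10^9)^(1/4).
T = 279 K.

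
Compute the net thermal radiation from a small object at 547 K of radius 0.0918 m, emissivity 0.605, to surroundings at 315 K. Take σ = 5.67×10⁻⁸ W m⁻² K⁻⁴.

Q ≈ 289 W

A = 4πr² = 4π × (0.0918)² = 0.106 m².
Q = εσA(T⁴ − T_s⁴). T⁴ − T_s⁴ = (547)⁴ − (315)⁴ = 8.95×10^10 − 9.85×10^9 = 7.97×10^10 K⁴.
Q = 0.605 × 5.67×10⁻⁸ × 0.106 × 7.97×10^10 = 289 W.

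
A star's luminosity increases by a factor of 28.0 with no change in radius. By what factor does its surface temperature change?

factor ≈ 2.30

P ∝ T⁴ ⇒ T ∝ P^(1/4), so T scales by (28.0)^(1/4) = 2.30.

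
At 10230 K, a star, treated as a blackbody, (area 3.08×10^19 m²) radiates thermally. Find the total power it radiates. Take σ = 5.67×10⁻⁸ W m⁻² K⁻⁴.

P = σAT⁴ = 5.67×10⁻⁸ × 3.08×10^19 × (10230)⁴ = 5.67×10⁻⁸ × 3.08×10^19 × 1.10×10^16.
P = 1.91×10^28 W.

P ≈ 1.91×10^28 W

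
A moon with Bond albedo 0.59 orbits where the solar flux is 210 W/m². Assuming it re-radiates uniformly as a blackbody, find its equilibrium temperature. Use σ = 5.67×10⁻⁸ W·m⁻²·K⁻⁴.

T ≈ 140 K

Power absorbed = (1−a)S·πR²; power emitted = 4πR²σT⁴. Equating and cancelling πR²:
T = ((1−a)S / 4σ)^(1/4) = (86.1 / (4 × 5.67×10⁻⁸))^(1/4) = (3.80×10^8)^(1/4).
T = 140 K.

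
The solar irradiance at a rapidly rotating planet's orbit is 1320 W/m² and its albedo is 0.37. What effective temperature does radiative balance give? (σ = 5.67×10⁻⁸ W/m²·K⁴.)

Power absorbed = (1−a)S·πR²; power emitted = 4πR²σT⁴. Equating and cancelling πR²:
T = ((1−a)S / 4σ)^(1/4) = (832 / (4 × 5.67×10⁻⁸))^(1/4) = (3.67×10^9)^(1/4).
T = 246 K.

T ≈ 246 K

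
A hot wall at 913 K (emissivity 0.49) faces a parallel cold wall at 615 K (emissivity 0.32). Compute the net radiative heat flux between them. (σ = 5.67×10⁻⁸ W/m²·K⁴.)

For two large parallel gray plates, q = σ(T₁⁴ − T₂⁴) / (1/ε₁ + 1/ε₂ − 1).
1/ε₁ + 1/ε₂ − 1 = 1/0.49 + 1/0.32 − 1 = 4.166.
T₁⁴ − T₂⁴ = 6.95×10^11 − 1.43×10^11 = 5.52×10^11 K⁴.
q = 5.67×10⁻⁸ × 5.52×10^11 / 4.166 = 7510 W/m².

q ≈ 7510 W/m²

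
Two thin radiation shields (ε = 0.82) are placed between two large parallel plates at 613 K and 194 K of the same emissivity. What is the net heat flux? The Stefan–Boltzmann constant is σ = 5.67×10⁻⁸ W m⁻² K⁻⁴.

q ≈ 1840 W/m²

Each of the 3 gaps contributes resistance (2/ε − 1) = 2/0.82 − 1 = 1.439; total = 4.317.
q = σ(T₁⁴ − T₂⁴) / 4.317 = 5.67×10⁻⁸ × 1.40×10^11 / 4.317 = 1840 W/m².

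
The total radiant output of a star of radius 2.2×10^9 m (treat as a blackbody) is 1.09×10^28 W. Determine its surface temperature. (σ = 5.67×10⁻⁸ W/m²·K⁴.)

T ≈ 7500 K

A = 4πr² = 4π × (2.2×10^9)² = 6.08×10^19 m².
From P = σAT⁴, T = (P / σA)^(1/4) = (1.09×10^28 / (5.67×10⁻⁸ × 6.08×10^19))^(1/4).
T = (3.16×10^15)^(1/4) = 7500 K.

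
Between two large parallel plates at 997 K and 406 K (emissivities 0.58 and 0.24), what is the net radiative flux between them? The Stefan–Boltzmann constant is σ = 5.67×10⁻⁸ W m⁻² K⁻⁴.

For two large parallel gray plates, q = σ(T₁⁴ − T₂⁴) / (1/ε₁ + 1/ε₂ − 1).
1/ε₁ + 1/ε₂ − 1 = 1/0.58 + 1/0.24 − 1 = 4.891.
T₁⁴ − T₂⁴ = 9.88×10^11 − 2.72×10^10 = 9.61×10^11 K⁴.
q = 5.67×10⁻⁸ × 9.61×10^11 / 4.891 = 11100 W/m².

q ≈ 11100 W/m²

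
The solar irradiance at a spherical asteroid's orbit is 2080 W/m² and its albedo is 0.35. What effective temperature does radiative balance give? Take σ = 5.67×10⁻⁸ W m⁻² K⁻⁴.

T ≈ 278 K

Power absorbed = (1−a)S·πR²; power emitted = 4πR²σT⁴. Equating and cancelling πR²:
T = ((1−a)S / 4σ)^(1/4) = (1350 / (4 × 5.67×10⁻⁸))^(1/4) = (5.96×10^9)^(1/4).
T = 278 K.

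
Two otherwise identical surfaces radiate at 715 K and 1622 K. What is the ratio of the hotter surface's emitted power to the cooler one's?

P ∝ T⁴, so the ratio is (1622/715)⁴ = (2.269)⁴ = 26.5.

ratio ≈ 26.5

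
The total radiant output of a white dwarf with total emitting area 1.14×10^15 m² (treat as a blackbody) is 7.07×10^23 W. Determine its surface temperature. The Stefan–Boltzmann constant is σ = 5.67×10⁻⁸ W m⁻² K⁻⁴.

T ≈ 10200 K

From P = σAT⁴, T = (P / σA)^(1/4) = (7.07×10^23 / (5.67×10⁻⁸ × 1.14×10^15))^(1/4).
T = (1.09×10^16)^(1/4) = 10200 K.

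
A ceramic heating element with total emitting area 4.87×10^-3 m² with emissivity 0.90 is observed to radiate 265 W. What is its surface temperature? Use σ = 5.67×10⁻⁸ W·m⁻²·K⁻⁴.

From P = εσAT⁴, T = (P / εσA)^(1/4) = (265 / (0.90 × 5.67×10⁻⁸ × 4.87×10^-3))^(1/4).
T = (1.07×10^12)^(1/4) = 1020 K.

T ≈ 1020 K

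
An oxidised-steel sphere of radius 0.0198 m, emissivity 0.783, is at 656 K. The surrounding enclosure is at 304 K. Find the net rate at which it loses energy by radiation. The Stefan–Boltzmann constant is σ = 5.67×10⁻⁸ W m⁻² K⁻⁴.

Q ≈ 38.6 W

A = 4πr² = 4π × (0.0198)² = 4.93×10^-3 m².
Q = εσA(T⁴ − T_s⁴). T⁴ − T_s⁴ = (656)⁴ − (304)⁴ = 1.85×10^11 − 8.54×10^9 = 1.77×10^11 K⁴.
Q = 0.783 × 5.67×10⁻⁸ × 4.93×10^-3 × 1.77×10^11 = 38.6 W.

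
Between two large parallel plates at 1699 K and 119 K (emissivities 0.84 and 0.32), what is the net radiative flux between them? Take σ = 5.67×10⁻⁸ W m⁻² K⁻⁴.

q ≈ 1.42×10^5 W/m²

For two large parallel gray plates, q = σ(T₁⁴ − T₂⁴) / (1/ε₁ + 1/ε₂ − 1).
1/ε₁ + 1/ε₂ − 1 = 1/0.84 + 1/0.32 − 1 = 3.315.
T₁⁴ − T₂⁴ = 8.33×10^12 − 2.01×10^8 = 8.33×10^12 K⁴.
q = 5.67×10⁻⁸ × 8.33×10^12 / 3.315 = 1.42×10^5 W/m².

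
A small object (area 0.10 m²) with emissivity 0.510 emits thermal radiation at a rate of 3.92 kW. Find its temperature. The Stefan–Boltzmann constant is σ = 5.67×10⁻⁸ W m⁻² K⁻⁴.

From P = εσAT⁴, T = (P / εσA)^(1/4) = (3920 / (0.510 × 5.67×10⁻⁸ × 0.100))^(1/4).
T = (1.36×10^12)^(1/4) = 1080 K.

T ≈ 1080 K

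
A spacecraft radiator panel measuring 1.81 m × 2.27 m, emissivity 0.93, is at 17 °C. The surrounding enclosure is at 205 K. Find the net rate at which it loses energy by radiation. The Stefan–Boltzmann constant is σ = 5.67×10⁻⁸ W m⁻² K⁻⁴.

Q ≈ 1150 W

A = 1.81 × 2.27 = 4.11 m².
Convert: 17 °C = 290 K.
Q = εσA(T⁴ − T_s⁴). T⁴ − T_s⁴ = (290)⁴ − (205)⁴ = 7.07×10^9 − 1.77×10^9 = 5.31×10^9 K⁴.
Q = 0.93 × 5.67×10⁻⁸ × 4.11 × 5.31×10^9 = 1150 W.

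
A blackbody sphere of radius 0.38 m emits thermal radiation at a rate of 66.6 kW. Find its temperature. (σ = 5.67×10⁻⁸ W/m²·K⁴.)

T ≈ 897 K

A = 4πr² = 4π × (0.38)² = 1.81 m².
From P = σAT⁴, T = (P / σA)^(1/4) = (66600 / (5.67×10⁻⁸ × 1.81))^(1/4).
T = (6.47×10^11)^(1/4) = 897 K.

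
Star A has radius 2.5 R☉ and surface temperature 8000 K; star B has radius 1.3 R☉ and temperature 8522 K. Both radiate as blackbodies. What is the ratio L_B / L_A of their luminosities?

L = 4πR²σT⁴ ∝ R²T⁴, so L_B/L_A = (1.3/2.5)² × (8522/8000)⁴ = 0.270 × 1.29 = 0.348.

L_B/L_A ≈ 0.348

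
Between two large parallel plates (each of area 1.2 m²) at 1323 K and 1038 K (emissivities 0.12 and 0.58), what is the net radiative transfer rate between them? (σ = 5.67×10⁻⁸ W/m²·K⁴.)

Q ≈ 14300 W

For two large parallel gray plates, q = σ(T₁⁴ − T₂⁴) / (1/ε₁ + 1/ε₂ − 1).
1/ε₁ + 1/ε₂ − 1 = 1/0.12 + 1/0.58 − 1 = 9.057.
T₁⁴ − T₂⁴ = 3.06×10^12 − 1.16×10^12 = 1.90×10^12 K⁴.
q = 5.67×10⁻⁸ × 1.90×10^12 / 9.057 = 11900 W/m².
Q = q·A = 11900 × 1.2 = 14300 W.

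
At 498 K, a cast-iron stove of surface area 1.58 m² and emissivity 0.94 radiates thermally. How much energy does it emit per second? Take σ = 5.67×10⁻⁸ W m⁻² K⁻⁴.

P ≈ 5180 W

P = εσAT⁴ = 0.94 × 5.67×10⁻⁸ × 1.58 × (498)⁴ = 0.94 × 5.67×10⁻⁸ × 1.58 × 6.15×10^10.
P = 5180 W.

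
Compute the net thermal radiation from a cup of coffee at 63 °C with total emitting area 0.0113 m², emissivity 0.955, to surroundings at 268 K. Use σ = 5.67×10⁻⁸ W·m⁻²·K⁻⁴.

Convert: 63 °C = 336 K.
Q = εσA(T⁴ − T_s⁴). T⁴ − T_s⁴ = (336)⁴ − (268)⁴ = 1.27×10^10 − 5.16×10^9 = 7.59×10^9 K⁴.
Q = 0.955 × 5.67×10⁻⁸ × 0.0113 × 7.59×10^9 = 4.64 W.

Q ≈ 4.64 W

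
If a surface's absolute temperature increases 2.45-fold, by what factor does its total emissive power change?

P ∝ T⁴, so the power scales as (2.45)⁴ = 36.0.

factor ≈ 36.0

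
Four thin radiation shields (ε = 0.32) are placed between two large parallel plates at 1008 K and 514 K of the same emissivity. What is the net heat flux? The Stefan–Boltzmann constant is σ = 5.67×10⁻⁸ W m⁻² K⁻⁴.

q ≈ 2080 W/m²

Each of the 5 gaps contributes resistance (2/ε − 1) = 2/0.32 − 1 = 5.250; total = 26.25.
q = σ(T₁⁴ − T₂⁴) / 26.25 = 5.67×10⁻⁸ × 9.63×10^11 / 26.25 = 2080 W/m².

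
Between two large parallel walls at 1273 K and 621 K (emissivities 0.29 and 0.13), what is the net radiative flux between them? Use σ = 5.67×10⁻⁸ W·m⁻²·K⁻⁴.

q ≈ 13900 W/m²

For two large parallel gray plates, q = σ(T₁⁴ − T₂⁴) / (1/ε₁ + 1/ε₂ − 1).
1/ε₁ + 1/ε₂ − 1 = 1/0.29 + 1/0.13 − 1 = 10.14.
T₁⁴ − T₂⁴ = 2.63×10^12 − 1.49×10^11 = 2.48×10^12 K⁴.
q = 5.67×10⁻⁸ × 2.48×10^12 / 10.14 = 13900 W/m².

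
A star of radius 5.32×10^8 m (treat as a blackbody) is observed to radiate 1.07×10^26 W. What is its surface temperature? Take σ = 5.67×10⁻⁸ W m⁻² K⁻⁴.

T ≈ 4800 K

A = 4πr² = 4π × (5.32×10^8)² = 3.56×10^18 m².
From P = σAT⁴, T = (P / σA)^(1/4) = (1.07×10^26 / (5.67×10⁻⁸ × 3.56×10^18))^(1/4).
T = (5.31×10^14)^(1/4) = 4800 K.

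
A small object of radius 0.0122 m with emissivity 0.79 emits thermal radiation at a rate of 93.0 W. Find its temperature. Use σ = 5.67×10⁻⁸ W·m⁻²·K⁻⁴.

A = 4πr² = 4π × (0.0122)² = 1.87×10^-3 m².
From P = εσAT⁴, T = (P / εσA)^(1/4) = (93.0 / (0.79 × 5.67×10⁻⁸ × 1.87×10^-3))^(1/4).
T = (1.11×10^12)^(1/4) = 1030 K.

T ≈ 1030 K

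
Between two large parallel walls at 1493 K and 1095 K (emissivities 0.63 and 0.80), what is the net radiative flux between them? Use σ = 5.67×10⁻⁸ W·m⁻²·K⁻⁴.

For two large parallel gray plates, q = σ(T₁⁴ − T₂⁴) / (1/ε₁ + 1/ε₂ − 1).
1/ε₁ + 1/ε₂ − 1 = 1/0.63 + 1/0.80 − 1 = 1.837.
T₁⁴ − T₂⁴ = 4.97×10^12 − 1.44×10^12 = 3.53×10^12 K⁴.
q = 5.67×10⁻⁸ × 3.53×10^12 / 1.837 = 1.09×10^5 W/m².

q ≈ 1.09×10^5 W/m²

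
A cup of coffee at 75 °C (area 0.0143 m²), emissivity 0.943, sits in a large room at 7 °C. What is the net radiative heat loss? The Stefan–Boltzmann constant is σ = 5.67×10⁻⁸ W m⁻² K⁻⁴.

Convert: 75 °C = 348 K; 7 °C = 280 K.
Q = εσA(T⁴ − T_s⁴). T⁴ − T_s⁴ = (348)⁴ − (280)⁴ = 1.47×10^10 − 6.15×10^9 = 8.52×10^9 K⁴.
Q = 0.943 × 5.67×10⁻⁸ × 0.0143 × 8.52×10^9 = 6.51 W.

Q ≈ 6.51 W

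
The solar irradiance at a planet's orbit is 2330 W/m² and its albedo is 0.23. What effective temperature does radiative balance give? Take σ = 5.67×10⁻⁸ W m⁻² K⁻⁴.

T ≈ 298 K

Power absorbed = (1−a)S·πR²; power emitted = 4πR²σT⁴. Equating and cancelling πR²:
T = ((1−a)S / 4σ)^(1/4) = (1790 / (4 × 5.67×10⁻⁸))^(1/4) = (7.91×10^9)^(1/4).
T = 298 K.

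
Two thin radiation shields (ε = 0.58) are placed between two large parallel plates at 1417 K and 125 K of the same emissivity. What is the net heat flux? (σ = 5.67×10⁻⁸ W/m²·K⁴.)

Each of the 3 gaps contributes resistance (2/ε − 1) = 2/0.58 − 1 = 2.448; total = 7.345.
q = σ(T₁⁴ − T₂⁴) / 7.345 = 5.67×10⁻⁸ × 4.03×10^12 / 7.345 = 31100 W/m².

q ≈ 31100 W/m²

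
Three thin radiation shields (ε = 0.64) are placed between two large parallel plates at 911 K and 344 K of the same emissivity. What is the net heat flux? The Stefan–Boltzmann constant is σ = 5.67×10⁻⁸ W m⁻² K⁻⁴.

q ≈ 4500 W/m²

Each of the 4 gaps contributes resistance (2/ε − 1) = 2/0.64 − 1 = 2.125; total = 8.500.
q = σ(T₁⁴ − T₂⁴) / 8.500 = 5.67×10⁻⁸ × 6.75×10^11 / 8.500 = 4500 W/m².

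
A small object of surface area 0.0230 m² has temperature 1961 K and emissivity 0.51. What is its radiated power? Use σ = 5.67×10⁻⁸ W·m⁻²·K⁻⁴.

Stefan–Boltzmann: P = εσAT⁴ = 0.51 × 5.67×10⁻⁸ × 0.0230 × (1961)⁴ = 0.51 × 5.67×10⁻⁸ × 0.0230 × 1.48×10^13.
P = 9840 W.

P ≈ 9840 W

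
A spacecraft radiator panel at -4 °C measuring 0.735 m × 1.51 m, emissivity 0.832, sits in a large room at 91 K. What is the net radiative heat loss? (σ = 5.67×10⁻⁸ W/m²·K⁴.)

A = 0.735 × 1.51 = 1.11 m².
Convert: -4 °C = 269 K.
Q = εσA(T⁴ − T_s⁴). T⁴ − T_s⁴ = (269)⁴ − (91)⁴ = 5.24×10^9 − 6.86×10^7 = 5.17×10^9 K⁴.
Q = 0.832 × 5.67×10⁻⁸ × 1.11 × 5.17×10^9 = 271 W.

Q ≈ 271 W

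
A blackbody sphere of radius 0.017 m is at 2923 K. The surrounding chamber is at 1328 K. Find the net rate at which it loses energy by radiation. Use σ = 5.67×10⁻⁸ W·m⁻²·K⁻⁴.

Q ≈ 14400 W

A = 4πr² = 4π × (0.017)² = 3.63×10^-3 m².
Q = σA(T⁴ − T_s⁴). T⁴ − T_s⁴ = (2923)⁴ − (1328)⁴ = 7.30×10^13 − 3.11×10^12 = 6.99×10^13 K⁴.
Q = 5.67×10⁻⁸ × 3.63×10^-3 × 6.99×10^13 = 14400 W.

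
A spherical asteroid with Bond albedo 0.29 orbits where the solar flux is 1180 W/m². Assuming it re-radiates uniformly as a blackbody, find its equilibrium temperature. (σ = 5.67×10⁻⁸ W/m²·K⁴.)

Power absorbed = (1−a)S·πR²; power emitted = 4πR²σT⁴. Equating and cancelling πR²:
T = ((1−a)S / 4σ)^(1/4) = (838 / (4 × 5.67×10⁻⁸))^(1/4) = (3.69×10^9)^(1/4).
T = 247 K.

T ≈ 247 K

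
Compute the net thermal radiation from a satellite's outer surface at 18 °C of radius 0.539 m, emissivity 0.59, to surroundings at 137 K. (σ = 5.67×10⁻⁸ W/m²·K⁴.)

A = 4πr² = 4π × (0.539)² = 3.65 m².
Convert: 18 °C = 291 K.
Q = εσA(T⁴ − T_s⁴). T⁴ − T_s⁴ = (291)⁴ − (137)⁴ = 7.17×10^9 − 3.52×10^8 = 6.82×10^9 K⁴.
Q = 0.59 × 5.67×10⁻⁸ × 3.65 × 6.82×10^9 = 833 W.

Q ≈ 833 W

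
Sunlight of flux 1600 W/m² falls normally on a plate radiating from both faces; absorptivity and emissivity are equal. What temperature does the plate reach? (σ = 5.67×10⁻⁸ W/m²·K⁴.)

Absorbed flux αS = emitted flux 2εσT⁴ per unit area; with α = ε this gives T = (S/2σ)^(1/4).
T = (1600 / (2 × 5.67×10⁻⁸))^(1/4) = (1.41×10^10)^(1/4).
T = 345 K.

T ≈ 345 K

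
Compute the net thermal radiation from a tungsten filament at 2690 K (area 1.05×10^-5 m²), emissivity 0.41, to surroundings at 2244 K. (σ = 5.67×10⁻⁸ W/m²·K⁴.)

Q ≈ 6.59 W

Q = εσA(T⁴ − T_s⁴). T⁴ − T_s⁴ = (2690)⁴ − (2244)⁴ = 5.24×10^13 − 2.54×10^13 = 2.70×10^13 K⁴.
Q = 0.41 × 5.67×10⁻⁸ × 1.05×10^-5 × 2.70×10^13 = 6.59 W.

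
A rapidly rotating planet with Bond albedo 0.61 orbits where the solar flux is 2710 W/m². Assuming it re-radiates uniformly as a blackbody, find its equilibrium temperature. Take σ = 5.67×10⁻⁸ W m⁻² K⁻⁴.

T ≈ 261 K

Power absorbed = (1−a)S·πR²; power emitted = 4πR²σT⁴. Equating and cancelling πR²:
T = ((1−a)S / 4σ)^(1/4) = (1060 / (4 × 5.67×10⁻⁸))^(1/4) = (4.66×10^9)^(1/4).
T = 261 K.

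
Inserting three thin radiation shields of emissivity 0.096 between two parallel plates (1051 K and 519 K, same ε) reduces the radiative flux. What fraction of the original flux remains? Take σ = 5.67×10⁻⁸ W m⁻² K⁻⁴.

With N identical shields there are N+1 = 4 gaps in series, each with the same radiative resistance, so the flux falls to 1/(N+1) of its unshielded value.

ratio ≈ 0.250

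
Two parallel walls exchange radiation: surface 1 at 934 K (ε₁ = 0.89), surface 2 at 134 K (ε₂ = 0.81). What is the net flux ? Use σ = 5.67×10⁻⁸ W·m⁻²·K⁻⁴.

For two large parallel gray plates, q = σ(T₁⁴ − T₂⁴) / (1/ε₁ + 1/ε₂ − 1).
1/ε₁ + 1/ε₂ − 1 = 1/0.89 + 1/0.81 − 1 = 1.358.
T₁⁴ − T₂⁴ = 7.61×10^11 − 3.22×10^8 = 7.61×10^11 K⁴.
q = 5.67×10⁻⁸ × 7.61×10^11 / 1.358 = 31800 W/m².

q ≈ 31800 W/m²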